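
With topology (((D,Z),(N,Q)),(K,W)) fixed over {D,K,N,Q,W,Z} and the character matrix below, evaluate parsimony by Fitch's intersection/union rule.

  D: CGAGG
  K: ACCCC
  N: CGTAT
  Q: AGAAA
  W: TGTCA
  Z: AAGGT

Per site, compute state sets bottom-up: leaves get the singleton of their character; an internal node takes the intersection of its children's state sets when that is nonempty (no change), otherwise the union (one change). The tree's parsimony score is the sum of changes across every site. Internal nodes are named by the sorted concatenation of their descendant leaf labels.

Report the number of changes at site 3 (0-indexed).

2

DZ@0: {C} ∪ {A} = {A,C} (union, +1)
NQ@0: {C} ∪ {A} = {A,C} (union, +1)
DNQZ@0: {A,C} ∩ {A,C} = {A,C} (intersection, +0)
KW@0: {A} ∪ {T} = {A,T} (union, +1)
DKNQWZ@0: {A,C} ∩ {A,T} = {A} (intersection, +0)
DZ@1: {G} ∪ {A} = {A,G} (union, +1)
NQ@1: {G} ∩ {G} = {G} (intersection, +0)
DNQZ@1: {A,G} ∩ {G} = {G} (intersection, +0)
KW@1: {C} ∪ {G} = {C,G} (union, +1)
DKNQWZ@1: {G} ∩ {C,G} = {G} (intersection, +0)
DZ@2: {A} ∪ {G} = {A,G} (union, +1)
NQ@2: {T} ∪ {A} = {A,T} (union, +1)
DNQZ@2: {A,G} ∩ {A,T} = {A} (intersection, +0)
KW@2: {C} ∪ {T} = {C,T} (union, +1)
DKNQWZ@2: {A} ∪ {C,T} = {A,C,T} (union, +1)
DZ@3: {G} ∩ {G} = {G} (intersection, +0)
NQ@3: {A} ∩ {A} = {A} (intersection, +0)
DNQZ@3: {G} ∪ {A} = {A,G} (union, +1)
KW@3: {C} ∩ {C} = {C} (intersection, +0)
DKNQWZ@3: {A,G} ∪ {C} = {A,C,G} (union, +1)
DZ@4: {G} ∪ {T} = {G,T} (union, +1)
NQ@4: {T} ∪ {A} = {A,T} (union, +1)
DNQZ@4: {G,T} ∩ {A,T} = {T} (intersection, +0)
KW@4: {C} ∪ {A} = {A,C} (union, +1)
DKNQWZ@4: {T} ∪ {A,C} = {A,C,T} (union, +1)
per-site changes: [3, 2, 4, 2, 4]; total = 15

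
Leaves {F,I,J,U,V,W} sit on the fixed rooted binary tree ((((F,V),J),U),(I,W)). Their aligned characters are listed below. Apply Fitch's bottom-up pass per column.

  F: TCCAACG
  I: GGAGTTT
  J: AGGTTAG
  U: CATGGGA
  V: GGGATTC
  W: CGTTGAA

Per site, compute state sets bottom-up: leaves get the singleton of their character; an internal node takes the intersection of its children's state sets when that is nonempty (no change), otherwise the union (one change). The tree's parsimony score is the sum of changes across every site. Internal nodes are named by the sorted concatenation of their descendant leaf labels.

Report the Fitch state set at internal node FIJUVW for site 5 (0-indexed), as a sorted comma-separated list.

A,T

FV@0: {T} ∪ {G} = {G,T} (union, +1)
FJV@0: {G,T} ∪ {A} = {A,G,T} (union, +1)
FJUV@0: {A,G,T} ∪ {C} = {A,C,G,T} (union, +1)
IW@0: {G} ∪ {C} = {C,G} (union, +1)
FIJUVW@0: {A,C,G,T} ∩ {C,G} = {C,G} (intersection, +0)
FV@1: {C} ∪ {G} = {C,G} (union, +1)
FJV@1: {C,G} ∩ {G} = {G} (intersection, +0)
FJUV@1: {G} ∪ {A} = {A,G} (union, +1)
IW@1: {G} ∩ {G} = {G} (intersection, +0)
FIJUVW@1: {A,G} ∩ {G} = {G} (intersection, +0)
FV@2: {C} ∪ {G} = {C,G} (union, +1)
FJV@2: {C,G} ∩ {G} = {G} (intersection, +0)
FJUV@2: {G} ∪ {T} = {G,T} (union, +1)
IW@2: {A} ∪ {T} = {A,T} (union, +1)
FIJUVW@2: {G,T} ∩ {A,T} = {T} (intersection, +0)
FV@3: {A} ∩ {A} = {A} (intersection, +0)
FJV@3: {A} ∪ {T} = {A,T} (union, +1)
FJUV@3: {A,T} ∪ {G} = {A,G,T} (union, +1)
IW@3: {G} ∪ {T} = {G,T} (union, +1)
FIJUVW@3: {A,G,T} ∩ {G,T} = {G,T} (intersection, +0)
FV@4: {A} ∪ {T} = {A,T} (union, +1)
FJV@4: {A,T} ∩ {T} = {T} (intersection, +0)
FJUV@4: {T} ∪ {G} = {G,T} (union, +1)
IW@4: {T} ∪ {G} = {G,T} (union, +1)
FIJUVW@4: {G,T} ∩ {G,T} = {G,T} (intersection, +0)
FV@5: {C} ∪ {T} = {C,T} (union, +1)
FJV@5: {C,T} ∪ {A} = {A,C,T} (union, +1)
FJUV@5: {A,C,T} ∪ {G} = {A,C,G,T} (union, +1)
IW@5: {T} ∪ {A} = {A,T} (union, +1)
FIJUVW@5: {A,C,G,T} ∩ {A,T} = {A,T} (intersection, +0)
FV@6: {G} ∪ {C} = {C,G} (union, +1)
FJV@6: {C,G} ∩ {G} = {G} (intersection, +0)
FJUV@6: {G} ∪ {A} = {A,G} (union, +1)
IW@6: {T} ∪ {A} = {A,T} (union, +1)
FIJUVW@6: {A,G} ∩ {A,T} = {A} (intersection, +0)
per-site changes: [4, 2, 3, 3, 3, 4, 3]; total = 22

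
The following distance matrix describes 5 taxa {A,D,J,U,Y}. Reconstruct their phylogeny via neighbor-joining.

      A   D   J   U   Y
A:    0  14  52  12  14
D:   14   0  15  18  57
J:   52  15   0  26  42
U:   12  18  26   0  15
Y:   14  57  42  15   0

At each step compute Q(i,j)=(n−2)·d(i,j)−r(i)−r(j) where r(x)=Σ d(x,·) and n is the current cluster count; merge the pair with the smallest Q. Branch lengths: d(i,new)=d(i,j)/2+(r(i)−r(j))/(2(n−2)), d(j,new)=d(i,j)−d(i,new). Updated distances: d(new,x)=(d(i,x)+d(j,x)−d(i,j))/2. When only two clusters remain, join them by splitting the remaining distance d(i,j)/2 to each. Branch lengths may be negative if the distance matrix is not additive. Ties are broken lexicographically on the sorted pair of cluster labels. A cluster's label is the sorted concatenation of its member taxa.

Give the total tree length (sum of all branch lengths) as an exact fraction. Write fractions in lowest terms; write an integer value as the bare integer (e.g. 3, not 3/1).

iteration 1: select D,J (d=15, Q=-194); attach at lengths (7/3, 38/3); label the merged cluster DJ
  updated: d(A,DJ)=51/2, d(DJ,U)=29/2, d(DJ,Y)=42
iteration 2: select A,Y (d=14, Q=-189/2); attach at lengths (17/8, 95/8); label the merged cluster AY
  updated: d(AY,DJ)=107/4, d(AY,U)=13/2
iteration 3: select AY,DJ (d=107/4, Q=-191/4); attach at lengths (75/8, 139/8); label the merged cluster ADJY
  updated: d(ADJY,U)=-23/8
iteration 4: select ADJY,U (d=-23/8); attach at lengths (-23/16, -23/16); label the merged cluster ADJUY
final tree: (((A:17/8,Y:95/8):75/8,(D:7/3,J:38/3):139/8):-23/16,U:-23/16)
total length: 423/8

423/8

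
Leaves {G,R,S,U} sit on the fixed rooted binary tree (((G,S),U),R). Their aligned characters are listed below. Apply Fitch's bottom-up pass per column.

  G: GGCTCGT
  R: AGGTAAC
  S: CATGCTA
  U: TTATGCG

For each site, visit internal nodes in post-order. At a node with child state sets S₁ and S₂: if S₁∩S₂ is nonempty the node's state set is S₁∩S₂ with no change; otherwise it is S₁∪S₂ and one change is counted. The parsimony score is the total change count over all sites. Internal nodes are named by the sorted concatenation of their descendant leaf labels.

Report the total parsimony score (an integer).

17

site 0, node GS: G={G} ∪ S={C} → {C,G} (+1)
site 0, node GSU: GS={C,G} ∪ U={T} → {C,G,T} (+1)
site 0, node GRSU: GSU={C,G,T} ∪ R={A} → {A,C,G,T} (+1)
site 1, node GS: G={G} ∪ S={A} → {A,G} (+1)
site 1, node GSU: GS={A,G} ∪ U={T} → {A,G,T} (+1)
site 1, node GRSU: GSU={A,G,T} ∩ R={G} → {G} (+0)
site 2, node GS: G={C} ∪ S={T} → {C,T} (+1)
site 2, node GSU: GS={C,T} ∪ U={A} → {A,C,T} (+1)
site 2, node GRSU: GSU={A,C,T} ∪ R={G} → {A,C,G,T} (+1)
site 3, node GS: G={T} ∪ S={G} → {G,T} (+1)
site 3, node GSU: GS={G,T} ∩ U={T} → {T} (+0)
site 3, node GRSU: GSU={T} ∩ R={T} → {T} (+0)
site 4, node GS: G={C} ∩ S={C} → {C} (+0)
site 4, node GSU: GS={C} ∪ U={G} → {C,G} (+1)
site 4, node GRSU: GSU={C,G} ∪ R={A} → {A,C,G} (+1)
site 5, node GS: G={G} ∪ S={T} → {G,T} (+1)
site 5, node GSU: GS={G,T} ∪ U={C} → {C,G,T} (+1)
site 5, node GRSU: GSU={C,G,T} ∪ R={A} → {A,C,G,T} (+1)
site 6, node GS: G={T} ∪ S={A} → {A,T} (+1)
site 6, node GSU: GS={A,T} ∪ U={G} → {A,G,T} (+1)
site 6, node GRSU: GSU={A,G,T} ∪ R={C} → {A,C,G,T} (+1)
per-site changes: [3, 2, 3, 1, 2, 3, 3]; total = 17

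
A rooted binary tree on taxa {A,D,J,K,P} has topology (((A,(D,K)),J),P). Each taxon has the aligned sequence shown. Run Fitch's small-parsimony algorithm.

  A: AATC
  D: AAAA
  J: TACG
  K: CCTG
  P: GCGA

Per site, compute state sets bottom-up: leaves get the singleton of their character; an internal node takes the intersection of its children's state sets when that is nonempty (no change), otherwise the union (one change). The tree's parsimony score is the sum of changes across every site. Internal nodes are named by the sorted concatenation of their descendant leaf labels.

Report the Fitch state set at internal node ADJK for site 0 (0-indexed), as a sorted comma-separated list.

[col 0] DK: children D:{A}, K:{C} ∪→ {A,C}; cost 1
[col 0] ADK: children A:{A}, DK:{A,C} ∩→ {A}; cost 0
[col 0] ADJK: children ADK:{A}, J:{T} ∪→ {A,T}; cost 1
[col 0] ADJKP: children ADJK:{A,T}, P:{G} ∪→ {A,G,T}; cost 1
[col 1] DK: children D:{A}, K:{C} ∪→ {A,C}; cost 1
[col 1] ADK: children A:{A}, DK:{A,C} ∩→ {A}; cost 0
[col 1] ADJK: children ADK:{A}, J:{A} ∩→ {A}; cost 0
[col 1] ADJKP: children ADJK:{A}, P:{C} ∪→ {A,C}; cost 1
[col 2] DK: children D:{A}, K:{T} ∪→ {A,T}; cost 1
[col 2] ADK: children A:{T}, DK:{A,T} ∩→ {T}; cost 0
[col 2] ADJK: children ADK:{T}, J:{C} ∪→ {C,T}; cost 1
[col 2] ADJKP: children ADJK:{C,T}, P:{G} ∪→ {C,G,T}; cost 1
[col 3] DK: children D:{A}, K:{G} ∪→ {A,G}; cost 1
[col 3] ADK: children A:{C}, DK:{A,G} ∪→ {A,C,G}; cost 1
[col 3] ADJK: children ADK:{A,C,G}, J:{G} ∩→ {G}; cost 0
[col 3] ADJKP: children ADJK:{G}, P:{A} ∪→ {A,G}; cost 1
per-site changes: [3, 2, 3, 3]; total = 11

A,T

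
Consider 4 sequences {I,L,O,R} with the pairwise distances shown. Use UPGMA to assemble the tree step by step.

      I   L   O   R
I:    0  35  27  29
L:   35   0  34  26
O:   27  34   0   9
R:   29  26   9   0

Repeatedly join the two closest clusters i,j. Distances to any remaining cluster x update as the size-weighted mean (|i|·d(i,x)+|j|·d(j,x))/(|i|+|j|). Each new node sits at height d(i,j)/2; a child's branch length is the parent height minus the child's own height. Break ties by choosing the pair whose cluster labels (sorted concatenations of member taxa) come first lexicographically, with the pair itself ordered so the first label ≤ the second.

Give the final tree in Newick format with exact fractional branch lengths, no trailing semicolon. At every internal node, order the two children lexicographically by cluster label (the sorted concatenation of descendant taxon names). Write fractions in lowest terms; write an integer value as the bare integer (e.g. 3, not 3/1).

((I:14,(O:9/2,R:9/2):19/2):11/6,L:95/6)

iteration 1: select O,R (d=9); attach at lengths (9/2, 9/2); label the merged cluster OR
  updated: d(I,OR)=28, d(L,OR)=30
iteration 2: select I,OR (d=28); attach at lengths (14, 19/2); label the merged cluster IOR
  updated: d(IOR,L)=95/3
iteration 3: select IOR,L (d=95/3); attach at lengths (11/6, 95/6); label the merged cluster ILOR
final tree: ((I:14,(O:9/2,R:9/2):19/2):11/6,L:95/6)
total length: 301/6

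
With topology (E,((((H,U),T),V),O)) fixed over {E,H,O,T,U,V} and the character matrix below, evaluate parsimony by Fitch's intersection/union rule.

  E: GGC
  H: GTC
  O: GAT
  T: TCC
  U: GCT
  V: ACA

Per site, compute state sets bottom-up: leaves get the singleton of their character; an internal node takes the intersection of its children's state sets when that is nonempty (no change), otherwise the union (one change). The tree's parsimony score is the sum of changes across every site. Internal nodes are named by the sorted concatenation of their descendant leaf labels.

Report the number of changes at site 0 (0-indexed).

2

HU@0: {G} ∩ {G} = {G} (intersection, +0)
HTU@0: {G} ∪ {T} = {G,T} (union, +1)
HTUV@0: {G,T} ∪ {A} = {A,G,T} (union, +1)
HOTUV@0: {A,G,T} ∩ {G} = {G} (intersection, +0)
EHOTUV@0: {G} ∩ {G} = {G} (intersection, +0)
HU@1: {T} ∪ {C} = {C,T} (union, +1)
HTU@1: {C,T} ∩ {C} = {C} (intersection, +0)
HTUV@1: {C} ∩ {C} = {C} (intersection, +0)
HOTUV@1: {C} ∪ {A} = {A,C} (union, +1)
EHOTUV@1: {G} ∪ {A,C} = {A,C,G} (union, +1)
HU@2: {C} ∪ {T} = {C,T} (union, +1)
HTU@2: {C,T} ∩ {C} = {C} (intersection, +0)
HTUV@2: {C} ∪ {A} = {A,C} (union, +1)
HOTUV@2: {A,C} ∪ {T} = {A,C,T} (union, +1)
EHOTUV@2: {C} ∩ {A,C,T} = {C} (intersection, +0)
per-site changes: [2, 3, 3]; total = 8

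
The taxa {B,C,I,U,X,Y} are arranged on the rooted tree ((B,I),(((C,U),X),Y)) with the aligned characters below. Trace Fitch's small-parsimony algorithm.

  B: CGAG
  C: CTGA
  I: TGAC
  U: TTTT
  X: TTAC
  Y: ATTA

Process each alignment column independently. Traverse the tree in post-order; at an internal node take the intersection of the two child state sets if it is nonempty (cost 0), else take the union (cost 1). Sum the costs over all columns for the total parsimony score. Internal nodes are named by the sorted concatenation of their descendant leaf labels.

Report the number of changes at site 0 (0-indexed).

BI@0: {C} ∪ {T} = {C,T} (union, +1)
CU@0: {C} ∪ {T} = {C,T} (union, +1)
CUX@0: {C,T} ∩ {T} = {T} (intersection, +0)
CUXY@0: {T} ∪ {A} = {A,T} (union, +1)
BCIUXY@0: {C,T} ∩ {A,T} = {T} (intersection, +0)
BI@1: {G} ∩ {G} = {G} (intersection, +0)
CU@1: {T} ∩ {T} = {T} (intersection, +0)
CUX@1: {T} ∩ {T} = {T} (intersection, +0)
CUXY@1: {T} ∩ {T} = {T} (intersection, +0)
BCIUXY@1: {G} ∪ {T} = {G,T} (union, +1)
BI@2: {A} ∩ {A} = {A} (intersection, +0)
CU@2: {G} ∪ {T} = {G,T} (union, +1)
CUX@2: {G,T} ∪ {A} = {A,G,T} (union, +1)
CUXY@2: {A,G,T} ∩ {T} = {T} (intersection, +0)
BCIUXY@2: {A} ∪ {T} = {A,T} (union, +1)
BI@3: {G} ∪ {C} = {C,G} (union, +1)
CU@3: {A} ∪ {T} = {A,T} (union, +1)
CUX@3: {A,T} ∪ {C} = {A,C,T} (union, +1)
CUXY@3: {A,C,T} ∩ {A} = {A} (intersection, +0)
BCIUXY@3: {C,G} ∪ {A} = {A,C,G} (union, +1)
per-site changes: [3, 1, 3, 4]; total = 11

3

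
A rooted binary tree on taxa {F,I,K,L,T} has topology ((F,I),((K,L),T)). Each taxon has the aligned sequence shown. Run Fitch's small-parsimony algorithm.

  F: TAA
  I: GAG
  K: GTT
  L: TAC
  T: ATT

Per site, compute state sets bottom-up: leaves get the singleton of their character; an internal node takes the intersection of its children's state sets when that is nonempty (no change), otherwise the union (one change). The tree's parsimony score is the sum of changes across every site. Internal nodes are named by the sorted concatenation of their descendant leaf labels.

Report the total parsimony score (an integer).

FI@0: {T} ∪ {G} = {G,T} (union, +1)
KL@0: {G} ∪ {T} = {G,T} (union, +1)
KLT@0: {G,T} ∪ {A} = {A,G,T} (union, +1)
FIKLT@0: {G,T} ∩ {A,G,T} = {G,T} (intersection, +0)
FI@1: {A} ∩ {A} = {A} (intersection, +0)
KL@1: {T} ∪ {A} = {A,T} (union, +1)
KLT@1: {A,T} ∩ {T} = {T} (intersection, +0)
FIKLT@1: {A} ∪ {T} = {A,T} (union, +1)
FI@2: {A} ∪ {G} = {A,G} (union, +1)
KL@2: {T} ∪ {C} = {C,T} (union, +1)
KLT@2: {C,T} ∩ {T} = {T} (intersection, +0)
FIKLT@2: {A,G} ∪ {T} = {A,G,T} (union, +1)
per-site changes: [3, 2, 3]; total = 8

8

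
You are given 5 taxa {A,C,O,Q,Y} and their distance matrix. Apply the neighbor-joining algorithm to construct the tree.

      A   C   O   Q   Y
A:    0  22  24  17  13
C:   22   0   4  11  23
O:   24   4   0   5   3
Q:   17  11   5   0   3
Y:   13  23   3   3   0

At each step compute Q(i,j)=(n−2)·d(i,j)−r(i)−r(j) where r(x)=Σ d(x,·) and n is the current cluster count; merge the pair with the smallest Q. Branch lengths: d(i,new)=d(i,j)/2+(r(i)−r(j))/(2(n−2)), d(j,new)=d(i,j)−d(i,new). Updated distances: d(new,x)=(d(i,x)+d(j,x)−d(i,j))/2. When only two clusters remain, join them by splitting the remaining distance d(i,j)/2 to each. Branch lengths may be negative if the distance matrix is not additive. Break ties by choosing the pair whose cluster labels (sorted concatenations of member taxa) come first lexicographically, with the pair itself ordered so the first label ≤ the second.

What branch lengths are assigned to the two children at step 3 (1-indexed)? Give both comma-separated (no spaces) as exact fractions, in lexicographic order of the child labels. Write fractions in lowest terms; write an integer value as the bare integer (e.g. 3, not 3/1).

7/2,6

1. join C+O (d=4, Q=-84) ⇒ CO; edges |C|=6, |O|=-2
  updated: d(A,CO)=21, d(CO,Q)=6, d(CO,Y)=11
2. join A+Y (d=13, Q=-52) ⇒ AY; edges |A|=25/2, |Y|=1/2
  updated: d(AY,CO)=19/2, d(AY,Q)=7/2
3. join AY+CO (d=19/2, Q=-19) ⇒ ACOY; edges |AY|=7/2, |CO|=6
  updated: d(ACOY,Q)=0
4. join ACOY+Q (d=0) ⇒ ACOQY; edges |ACOY|=0, |Q|=0
final tree: (((A:25/2,Y:1/2):7/2,(C:6,O:-2):6):0,Q:0)
total length: 53/2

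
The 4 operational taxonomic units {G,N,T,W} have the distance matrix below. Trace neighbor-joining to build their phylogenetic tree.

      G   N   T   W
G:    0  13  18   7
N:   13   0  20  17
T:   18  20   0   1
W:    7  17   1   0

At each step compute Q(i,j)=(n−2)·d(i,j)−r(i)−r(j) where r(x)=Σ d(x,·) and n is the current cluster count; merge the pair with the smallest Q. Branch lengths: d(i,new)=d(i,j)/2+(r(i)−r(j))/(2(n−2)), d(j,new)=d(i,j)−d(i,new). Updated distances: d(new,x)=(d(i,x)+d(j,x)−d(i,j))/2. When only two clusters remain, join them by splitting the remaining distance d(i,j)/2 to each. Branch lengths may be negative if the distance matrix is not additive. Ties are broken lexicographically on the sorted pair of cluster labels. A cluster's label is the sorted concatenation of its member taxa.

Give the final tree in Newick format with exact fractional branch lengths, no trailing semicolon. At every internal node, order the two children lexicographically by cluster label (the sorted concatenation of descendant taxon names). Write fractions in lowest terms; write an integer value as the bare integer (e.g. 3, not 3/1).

(((G:7/2,N:19/2):17/2,T:4):-3/2,W:-3/2)

step 1: merge (G,N) at d=13, Q=-62; branch lengths G→7/2, N→19/2; new cluster GN
  updated: d(GN,T)=25/2, d(GN,W)=11/2
step 2: merge (GN,T) at d=25/2, Q=-19; branch lengths GN→17/2, T→4; new cluster GNT
  updated: d(GNT,W)=-3
step 3: merge (GNT,W) at d=-3; branch lengths GNT→-3/2, W→-3/2; new cluster GNTW
final tree: (((G:7/2,N:19/2):17/2,T:4):-3/2,W:-3/2)
total length: 45/2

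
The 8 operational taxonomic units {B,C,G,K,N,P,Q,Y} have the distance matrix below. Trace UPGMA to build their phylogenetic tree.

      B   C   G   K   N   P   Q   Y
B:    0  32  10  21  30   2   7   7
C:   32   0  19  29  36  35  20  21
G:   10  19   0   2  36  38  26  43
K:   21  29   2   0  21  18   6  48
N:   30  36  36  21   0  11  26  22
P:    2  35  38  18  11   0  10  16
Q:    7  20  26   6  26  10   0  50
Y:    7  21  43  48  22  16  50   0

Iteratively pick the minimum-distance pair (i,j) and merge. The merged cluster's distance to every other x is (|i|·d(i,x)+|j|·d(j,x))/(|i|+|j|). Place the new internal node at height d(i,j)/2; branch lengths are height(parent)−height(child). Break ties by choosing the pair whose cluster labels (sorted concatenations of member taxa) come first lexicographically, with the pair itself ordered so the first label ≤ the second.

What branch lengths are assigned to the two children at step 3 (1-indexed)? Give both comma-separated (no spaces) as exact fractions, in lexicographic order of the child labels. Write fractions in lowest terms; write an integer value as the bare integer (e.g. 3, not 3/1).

13/4,17/4

1. join B+P (d=2) ⇒ BP; edges |B|=1, |P|=1
  updated: d(BP,C)=67/2, d(BP,G)=24, d(BP,K)=39/2, d(BP,N)=41/2, d(BP,Q)=17/2, d(BP,Y)=23/2
2. join G+K (d=2) ⇒ GK; edges |G|=1, |K|=1
  updated: d(BP,GK)=87/4, d(C,GK)=24, d(GK,N)=57/2, d(GK,Q)=16, d(GK,Y)=91/2
3. join BP+Q (d=17/2) ⇒ BPQ; edges |BP|=13/4, |Q|=17/4
  updated: d(BPQ,C)=29, d(BPQ,GK)=119/6, d(BPQ,N)=67/3, d(BPQ,Y)=73/3
4. join BPQ+GK (d=119/6) ⇒ BGKPQ; edges |BPQ|=17/3, |GK|=107/12
  updated: d(BGKPQ,C)=27, d(BGKPQ,N)=124/5, d(BGKPQ,Y)=164/5
5. join C+Y (d=21) ⇒ CY; edges |C|=21/2, |Y|=21/2
  updated: d(BGKPQ,CY)=299/10, d(CY,N)=29
6. join BGKPQ+N (d=124/5) ⇒ BGKNPQ; edges |BGKPQ|=149/60, |N|=62/5
  updated: d(BGKNPQ,CY)=119/4
7. join BGKNPQ+CY (d=119/4) ⇒ BCGKNPQY; edges |BGKNPQ|=99/40, |CY|=35/8
final tree: (((((B:1,P:1):13/4,Q:17/4):17/3,(G:1,K:1):107/12):149/60,N:62/5):99/40,(C:21/2,Y:21/2):35/8)
total length: 4129/60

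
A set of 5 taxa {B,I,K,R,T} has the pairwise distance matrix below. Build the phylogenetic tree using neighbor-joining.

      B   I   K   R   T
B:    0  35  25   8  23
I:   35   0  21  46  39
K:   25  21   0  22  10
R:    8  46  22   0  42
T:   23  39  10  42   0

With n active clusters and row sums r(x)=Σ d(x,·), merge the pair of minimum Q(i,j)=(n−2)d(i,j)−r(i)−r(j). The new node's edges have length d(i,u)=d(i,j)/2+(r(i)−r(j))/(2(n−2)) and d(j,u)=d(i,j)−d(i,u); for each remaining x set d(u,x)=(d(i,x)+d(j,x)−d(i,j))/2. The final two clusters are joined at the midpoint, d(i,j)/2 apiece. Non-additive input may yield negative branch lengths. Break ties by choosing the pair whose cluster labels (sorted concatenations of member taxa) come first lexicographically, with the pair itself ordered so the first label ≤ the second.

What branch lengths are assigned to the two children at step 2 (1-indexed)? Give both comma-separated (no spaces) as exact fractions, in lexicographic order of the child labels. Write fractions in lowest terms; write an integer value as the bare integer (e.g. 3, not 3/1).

61/4,85/4

iteration 1: select B,R (d=8, Q=-185); attach at lengths (-1/2, 17/2); label the merged cluster BR
  updated: d(BR,I)=73/2, d(BR,K)=39/2, d(BR,T)=57/2
iteration 2: select BR,I (d=73/2, Q=-108); attach at lengths (61/4, 85/4); label the merged cluster BIR
  updated: d(BIR,K)=2, d(BIR,T)=31/2
iteration 3: select BIR,K (d=2, Q=-55/2); attach at lengths (15/4, -7/4); label the merged cluster BIKR
  updated: d(BIKR,T)=47/4
iteration 4: select BIKR,T (d=47/4); attach at lengths (47/8, 47/8); label the merged cluster BIKRT
final tree: ((((B:-1/2,R:17/2):61/4,I:85/4):15/4,K:-7/4):47/8,T:47/8)
total length: 233/4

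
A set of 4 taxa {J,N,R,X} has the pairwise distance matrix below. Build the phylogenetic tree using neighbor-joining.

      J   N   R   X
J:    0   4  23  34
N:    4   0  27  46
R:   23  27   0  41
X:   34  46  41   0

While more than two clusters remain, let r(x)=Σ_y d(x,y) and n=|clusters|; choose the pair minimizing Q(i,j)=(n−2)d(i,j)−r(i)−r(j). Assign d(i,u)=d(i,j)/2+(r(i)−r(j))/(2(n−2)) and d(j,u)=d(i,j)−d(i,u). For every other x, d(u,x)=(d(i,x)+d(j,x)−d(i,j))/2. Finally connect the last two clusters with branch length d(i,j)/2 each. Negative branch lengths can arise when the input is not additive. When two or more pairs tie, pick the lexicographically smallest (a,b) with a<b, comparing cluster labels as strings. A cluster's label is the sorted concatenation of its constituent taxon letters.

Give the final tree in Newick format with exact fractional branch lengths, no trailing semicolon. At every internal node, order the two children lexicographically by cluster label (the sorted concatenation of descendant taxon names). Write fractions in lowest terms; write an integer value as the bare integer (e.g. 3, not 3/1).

(((J:-2,N:6):10,R:13):14,X:14)

step 1: merge (J,N) at d=4, Q=-130; branch lengths J→-2, N→6; new cluster JN
  updated: d(JN,R)=23, d(JN,X)=38
step 2: merge (JN,R) at d=23, Q=-102; branch lengths JN→10, R→13; new cluster JNR
  updated: d(JNR,X)=28
step 3: merge (JNR,X) at d=28; branch lengths JNR→14, X→14; new cluster JNRX
final tree: (((J:-2,N:6):10,R:13):14,X:14)
total length: 55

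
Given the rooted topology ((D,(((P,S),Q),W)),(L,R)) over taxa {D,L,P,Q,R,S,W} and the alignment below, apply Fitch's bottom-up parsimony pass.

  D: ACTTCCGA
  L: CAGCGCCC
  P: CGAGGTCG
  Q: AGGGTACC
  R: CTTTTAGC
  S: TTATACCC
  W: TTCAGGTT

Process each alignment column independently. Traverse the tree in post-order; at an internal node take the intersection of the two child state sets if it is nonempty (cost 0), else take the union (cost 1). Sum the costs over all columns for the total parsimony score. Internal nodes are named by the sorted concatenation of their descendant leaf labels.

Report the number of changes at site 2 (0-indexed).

4

site 0, node PS: P={C} ∪ S={T} → {C,T} (+1)
site 0, node PQS: PS={C,T} ∪ Q={A} → {A,C,T} (+1)
site 0, node PQSW: PQS={A,C,T} ∩ W={T} → {T} (+0)
site 0, node DPQSW: D={A} ∪ PQSW={T} → {A,T} (+1)
site 0, node LR: L={C} ∩ R={C} → {C} (+0)
site 0, node DLPQRSW: DPQSW={A,T} ∪ LR={C} → {A,C,T} (+1)
site 1, node PS: P={G} ∪ S={T} → {G,T} (+1)
site 1, node PQS: PS={G,T} ∩ Q={G} → {G} (+0)
site 1, node PQSW: PQS={G} ∪ W={T} → {G,T} (+1)
site 1, node DPQSW: D={C} ∪ PQSW={G,T} → {C,G,T} (+1)
site 1, node LR: L={A} ∪ R={T} → {A,T} (+1)
site 1, node DLPQRSW: DPQSW={C,G,T} ∩ LR={A,T} → {T} (+0)
site 2, node PS: P={A} ∩ S={A} → {A} (+0)
site 2, node PQS: PS={A} ∪ Q={G} → {A,G} (+1)
site 2, node PQSW: PQS={A,G} ∪ W={C} → {A,C,G} (+1)
site 2, node DPQSW: D={T} ∪ PQSW={A,C,G} → {A,C,G,T} (+1)
site 2, node LR: L={G} ∪ R={T} → {G,T} (+1)
site 2, node DLPQRSW: DPQSW={A,C,G,T} ∩ LR={G,T} → {G,T} (+0)
site 3, node PS: P={G} ∪ S={T} → {G,T} (+1)
site 3, node PQS: PS={G,T} ∩ Q={G} → {G} (+0)
site 3, node PQSW: PQS={G} ∪ W={A} → {A,G} (+1)
site 3, node DPQSW: D={T} ∪ PQSW={A,G} → {A,G,T} (+1)
site 3, node LR: L={C} ∪ R={T} → {C,T} (+1)
site 3, node DLPQRSW: DPQSW={A,G,T} ∩ LR={C,T} → {T} (+0)
site 4, node PS: P={G} ∪ S={A} → {A,G} (+1)
site 4, node PQS: PS={A,G} ∪ Q={T} → {A,G,T} (+1)
site 4, node PQSW: PQS={A,G,T} ∩ W={G} → {G} (+0)
site 4, node DPQSW: D={C} ∪ PQSW={G} → {C,G} (+1)
site 4, node LR: L={G} ∪ R={T} → {G,T} (+1)
site 4, node DLPQRSW: DPQSW={C,G} ∩ LR={G,T} → {G} (+0)
site 5, node PS: P={T} ∪ S={C} → {C,T} (+1)
site 5, node PQS: PS={C,T} ∪ Q={A} → {A,C,T} (+1)
site 5, node PQSW: PQS={A,C,T} ∪ W={G} → {A,C,G,T} (+1)
site 5, node DPQSW: D={C} ∩ PQSW={A,C,G,T} → {C} (+0)
site 5, node LR: L={C} ∪ R={A} → {A,C} (+1)
site 5, node DLPQRSW: DPQSW={C} ∩ LR={A,C} → {C} (+0)
site 6, node PS: P={C} ∩ S={C} → {C} (+0)
site 6, node PQS: PS={C} ∩ Q={C} → {C} (+0)
site 6, node PQSW: PQS={C} ∪ W={T} → {C,T} (+1)
site 6, node DPQSW: D={G} ∪ PQSW={C,T} → {C,G,T} (+1)
site 6, node LR: L={C} ∪ R={G} → {C,G} (+1)
site 6, node DLPQRSW: DPQSW={C,G,T} ∩ LR={C,G} → {C,G} (+0)
site 7, node PS: P={G} ∪ S={C} → {C,G} (+1)
site 7, node PQS: PS={C,G} ∩ Q={C} → {C} (+0)
site 7, node PQSW: PQS={C} ∪ W={T} → {C,T} (+1)
site 7, node DPQSW: D={A} ∪ PQSW={C,T} → {A,C,T} (+1)
site 7, node LR: L={C} ∩ R={C} → {C} (+0)
site 7, node DLPQRSW: DPQSW={A,C,T} ∩ LR={C} → {C} (+0)
per-site changes: [4, 4, 4, 4, 4, 4, 3, 3]; total = 30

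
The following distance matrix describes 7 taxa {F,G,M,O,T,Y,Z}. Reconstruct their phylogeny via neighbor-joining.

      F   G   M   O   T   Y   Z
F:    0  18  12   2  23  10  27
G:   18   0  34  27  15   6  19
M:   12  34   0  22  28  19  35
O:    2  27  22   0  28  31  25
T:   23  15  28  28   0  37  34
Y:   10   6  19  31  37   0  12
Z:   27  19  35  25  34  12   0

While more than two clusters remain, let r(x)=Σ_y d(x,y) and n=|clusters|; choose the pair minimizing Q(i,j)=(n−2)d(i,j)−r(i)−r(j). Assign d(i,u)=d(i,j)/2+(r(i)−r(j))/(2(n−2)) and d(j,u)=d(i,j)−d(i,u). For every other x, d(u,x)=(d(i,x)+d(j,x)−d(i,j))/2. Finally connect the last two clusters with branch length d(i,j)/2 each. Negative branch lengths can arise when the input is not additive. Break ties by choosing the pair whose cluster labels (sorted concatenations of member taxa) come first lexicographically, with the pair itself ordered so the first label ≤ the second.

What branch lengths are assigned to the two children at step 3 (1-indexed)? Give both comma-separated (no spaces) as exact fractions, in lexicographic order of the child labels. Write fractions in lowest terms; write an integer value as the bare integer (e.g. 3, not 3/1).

step 1: merge (F,O) at d=2, Q=-217; branch lengths F→-33/10, O→53/10; new cluster FO
  updated: d(FO,G)=43/2, d(FO,M)=16, d(FO,T)=49/2, d(FO,Y)=39/2, d(FO,Z)=25
step 2: merge (FO,M) at d=16, Q=-349/2; branch lengths FO→77/16, M→179/16; new cluster FMO
  updated: d(FMO,G)=79/4, d(FMO,T)=73/4, d(FMO,Y)=45/4, d(FMO,Z)=22
step 3: merge (FMO,T) at d=73/4, Q=-483/4; branch lengths FMO→29/8, T→117/8; new cluster FMOT
  updated: d(FMOT,G)=33/4, d(FMOT,Y)=15, d(FMOT,Z)=151/8
step 4: merge (FMOT,G) at d=33/4, Q=-471/8; branch lengths FMOT→203/32, G→61/32; new cluster FGMOT
  updated: d(FGMOT,Y)=51/8, d(FGMOT,Z)=237/16
step 5: merge (FGMOT,Y) at d=51/8, Q=-531/16; branch lengths FGMOT→147/32, Y→57/32; new cluster FGMOTY
  updated: d(FGMOTY,Z)=327/32
step 6: merge (FGMOTY,Z) at d=327/32; branch lengths FGMOTY→327/64, Z→327/64; new cluster FGMOTYZ
final tree: ((((((F:-33/10,O:53/10):77/16,M:179/16):29/8,T:117/8):203/32,G:61/32):147/32,Y:57/32):327/64,Z:327/64)
total length: 1955/32

29/8,117/8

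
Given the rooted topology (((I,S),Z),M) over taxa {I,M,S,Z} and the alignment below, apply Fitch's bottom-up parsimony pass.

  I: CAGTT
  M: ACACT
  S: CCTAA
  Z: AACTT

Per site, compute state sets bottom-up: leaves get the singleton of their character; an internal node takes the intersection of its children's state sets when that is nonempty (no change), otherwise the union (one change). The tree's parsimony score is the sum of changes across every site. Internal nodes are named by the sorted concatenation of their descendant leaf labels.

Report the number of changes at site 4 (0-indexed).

[col 0] IS: children I:{C}, S:{C} ∩→ {C}; cost 0
[col 0] ISZ: children IS:{C}, Z:{A} ∪→ {A,C}; cost 1
[col 0] IMSZ: children ISZ:{A,C}, M:{A} ∩→ {A}; cost 0
[col 1] IS: children I:{A}, S:{C} ∪→ {A,C}; cost 1
[col 1] ISZ: children IS:{A,C}, Z:{A} ∩→ {A}; cost 0
[col 1] IMSZ: children ISZ:{A}, M:{C} ∪→ {A,C}; cost 1
[col 2] IS: children I:{G}, S:{T} ∪→ {G,T}; cost 1
[col 2] ISZ: children IS:{G,T}, Z:{C} ∪→ {C,G,T}; cost 1
[col 2] IMSZ: children ISZ:{C,G,T}, M:{A} ∪→ {A,C,G,T}; cost 1
[col 3] IS: children I:{T}, S:{A} ∪→ {A,T}; cost 1
[col 3] ISZ: children IS:{A,T}, Z:{T} ∩→ {T}; cost 0
[col 3] IMSZ: children ISZ:{T}, M:{C} ∪→ {C,T}; cost 1
[col 4] IS: children I:{T}, S:{A} ∪→ {A,T}; cost 1
[col 4] ISZ: children IS:{A,T}, Z:{T} ∩→ {T}; cost 0
[col 4] IMSZ: children ISZ:{T}, M:{T} ∩→ {T}; cost 0
per-site changes: [1, 2, 3, 2, 1]; total = 9

1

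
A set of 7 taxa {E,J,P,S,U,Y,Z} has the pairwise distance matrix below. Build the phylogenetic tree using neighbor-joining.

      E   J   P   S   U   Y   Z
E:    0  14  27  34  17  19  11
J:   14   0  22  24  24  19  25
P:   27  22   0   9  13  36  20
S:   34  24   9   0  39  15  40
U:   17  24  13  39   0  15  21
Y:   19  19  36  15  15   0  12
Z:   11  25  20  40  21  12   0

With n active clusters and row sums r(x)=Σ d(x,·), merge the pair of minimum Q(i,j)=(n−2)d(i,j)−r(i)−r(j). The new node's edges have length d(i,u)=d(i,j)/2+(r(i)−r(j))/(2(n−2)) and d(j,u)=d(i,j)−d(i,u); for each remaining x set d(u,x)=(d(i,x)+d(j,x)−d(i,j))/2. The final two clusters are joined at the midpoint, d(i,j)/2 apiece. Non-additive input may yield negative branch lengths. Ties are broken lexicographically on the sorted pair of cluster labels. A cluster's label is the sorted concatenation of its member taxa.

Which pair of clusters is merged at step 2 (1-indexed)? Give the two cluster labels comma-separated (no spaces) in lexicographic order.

iteration 1: select P,S (d=9, Q=-243); attach at lengths (11/10, 79/10); label the merged cluster PS
  updated: d(E,PS)=26, d(J,PS)=37/2, d(PS,U)=43/2, d(PS,Y)=21, d(PS,Z)=51/2
iteration 2: select J,PS (d=37/2, Q=-139); attach at lengths (31/4, 43/4); label the merged cluster JPS
  updated: d(E,JPS)=43/4, d(JPS,U)=27/2, d(JPS,Y)=43/4, d(JPS,Z)=16
iteration 3: select E,Z (d=11, Q=-339/4); attach at lengths (41/8, 47/8); label the merged cluster EZ
  updated: d(EZ,JPS)=63/8, d(EZ,U)=27/2, d(EZ,Y)=10
iteration 4: select EZ,JPS (d=63/8, Q=-191/4); attach at lengths (15/4, 33/8); label the merged cluster EJPSZ
  updated: d(EJPSZ,U)=153/16, d(EJPSZ,Y)=103/16
iteration 5: select EJPSZ,U (d=153/16, Q=-31); attach at lengths (1/2, 145/16); label the merged cluster EJPSUZ
  updated: d(EJPSUZ,Y)=95/16
iteration 6: select EJPSUZ,Y (d=95/16); attach at lengths (95/32, 95/32); label the merged cluster EJPSUYZ
final tree: ((((E:41/8,Z:47/8):15/4,(J:31/4,(P:11/10,S:79/10):43/4):33/8):1/2,U:145/16):95/32,Y:95/32)
total length: 495/8

J,PS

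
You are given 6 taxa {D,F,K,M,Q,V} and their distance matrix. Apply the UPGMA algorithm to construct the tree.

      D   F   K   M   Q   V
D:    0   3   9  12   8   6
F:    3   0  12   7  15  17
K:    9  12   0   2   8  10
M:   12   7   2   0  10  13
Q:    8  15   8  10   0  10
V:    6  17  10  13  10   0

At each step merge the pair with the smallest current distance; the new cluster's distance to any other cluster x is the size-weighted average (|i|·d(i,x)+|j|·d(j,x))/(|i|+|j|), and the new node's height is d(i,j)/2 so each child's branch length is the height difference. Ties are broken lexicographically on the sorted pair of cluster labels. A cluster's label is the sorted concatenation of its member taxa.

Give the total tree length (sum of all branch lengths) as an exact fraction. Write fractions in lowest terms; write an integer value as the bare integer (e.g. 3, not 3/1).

469/20

1. join K+M (d=2) ⇒ KM; edges |K|=1, |M|=1
  updated: d(D,KM)=21/2, d(F,KM)=19/2, d(KM,Q)=9, d(KM,V)=23/2
2. join D+F (d=3) ⇒ DF; edges |D|=3/2, |F|=3/2
  updated: d(DF,KM)=10, d(DF,Q)=23/2, d(DF,V)=23/2
3. join KM+Q (d=9) ⇒ KMQ; edges |KM|=7/2, |Q|=9/2
  updated: d(DF,KMQ)=21/2, d(KMQ,V)=11
4. join DF+KMQ (d=21/2) ⇒ DFKMQ; edges |DF|=15/4, |KMQ|=3/4
  updated: d(DFKMQ,V)=56/5
5. join DFKMQ+V (d=56/5) ⇒ DFKMQV; edges |DFKMQ|=7/20, |V|=28/5
final tree: (((D:3/2,F:3/2):15/4,((K:1,M:1):7/2,Q:9/2):3/4):7/20,V:28/5)
total length: 469/20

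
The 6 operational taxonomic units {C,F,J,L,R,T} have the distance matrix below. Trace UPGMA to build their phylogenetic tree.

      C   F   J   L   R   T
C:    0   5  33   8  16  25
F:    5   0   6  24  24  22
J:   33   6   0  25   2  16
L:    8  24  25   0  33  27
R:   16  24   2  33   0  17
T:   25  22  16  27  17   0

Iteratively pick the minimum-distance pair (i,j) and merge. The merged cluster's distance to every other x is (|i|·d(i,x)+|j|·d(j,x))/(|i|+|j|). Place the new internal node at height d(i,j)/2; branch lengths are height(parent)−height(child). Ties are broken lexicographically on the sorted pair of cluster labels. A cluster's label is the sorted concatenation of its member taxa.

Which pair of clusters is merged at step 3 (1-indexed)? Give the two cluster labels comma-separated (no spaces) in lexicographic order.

CF,L

1. join J+R (d=2) ⇒ JR; edges |J|=1, |R|=1
  updated: d(C,JR)=49/2, d(F,JR)=15, d(JR,L)=29, d(JR,T)=33/2
2. join C+F (d=5) ⇒ CF; edges |C|=5/2, |F|=5/2
  updated: d(CF,JR)=79/4, d(CF,L)=16, d(CF,T)=47/2
3. join CF+L (d=16) ⇒ CFL; edges |CF|=11/2, |L|=8
  updated: d(CFL,JR)=137/6, d(CFL,T)=74/3
4. join JR+T (d=33/2) ⇒ JRT; edges |JR|=29/4, |T|=33/4
  updated: d(CFL,JRT)=211/9
5. join CFL+JRT (d=211/9) ⇒ CFJLRT; edges |CFL|=67/18, |JRT|=125/36
final tree: (((C:5/2,F:5/2):11/2,L:8):67/18,((J:1,R:1):29/4,T:33/4):125/36)
total length: 1555/36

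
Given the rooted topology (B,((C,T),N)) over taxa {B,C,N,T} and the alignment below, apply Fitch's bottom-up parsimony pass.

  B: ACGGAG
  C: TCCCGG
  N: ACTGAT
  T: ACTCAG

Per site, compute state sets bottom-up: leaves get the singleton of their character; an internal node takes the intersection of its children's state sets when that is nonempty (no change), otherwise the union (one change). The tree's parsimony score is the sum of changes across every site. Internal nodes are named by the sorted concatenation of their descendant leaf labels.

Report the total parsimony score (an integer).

6

CT@0: {T} ∪ {A} = {A,T} (union, +1)
CNT@0: {A,T} ∩ {A} = {A} (intersection, +0)
BCNT@0: {A} ∩ {A} = {A} (intersection, +0)
CT@1: {C} ∩ {C} = {C} (intersection, +0)
CNT@1: {C} ∩ {C} = {C} (intersection, +0)
BCNT@1: {C} ∩ {C} = {C} (intersection, +0)
CT@2: {C} ∪ {T} = {C,T} (union, +1)
CNT@2: {C,T} ∩ {T} = {T} (intersection, +0)
BCNT@2: {G} ∪ {T} = {G,T} (union, +1)
CT@3: {C} ∩ {C} = {C} (intersection, +0)
CNT@3: {C} ∪ {G} = {C,G} (union, +1)
BCNT@3: {G} ∩ {C,G} = {G} (intersection, +0)
CT@4: {G} ∪ {A} = {A,G} (union, +1)
CNT@4: {A,G} ∩ {A} = {A} (intersection, +0)
BCNT@4: {A} ∩ {A} = {A} (intersection, +0)
CT@5: {G} ∩ {G} = {G} (intersection, +0)
CNT@5: {G} ∪ {T} = {G,T} (union, +1)
BCNT@5: {G} ∩ {G,T} = {G} (intersection, +0)
per-site changes: [1, 0, 2, 1, 1, 1]; total = 6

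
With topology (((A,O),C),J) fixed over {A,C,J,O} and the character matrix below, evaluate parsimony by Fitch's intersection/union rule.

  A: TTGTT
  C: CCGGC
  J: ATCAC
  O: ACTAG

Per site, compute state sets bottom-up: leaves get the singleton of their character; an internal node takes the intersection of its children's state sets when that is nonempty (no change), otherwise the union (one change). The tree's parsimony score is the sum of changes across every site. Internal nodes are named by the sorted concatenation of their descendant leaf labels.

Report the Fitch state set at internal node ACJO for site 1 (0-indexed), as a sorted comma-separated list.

C,T

AO@0: {T} ∪ {A} = {A,T} (union, +1)
ACO@0: {A,T} ∪ {C} = {A,C,T} (union, +1)
ACJO@0: {A,C,T} ∩ {A} = {A} (intersection, +0)
AO@1: {T} ∪ {C} = {C,T} (union, +1)
ACO@1: {C,T} ∩ {C} = {C} (intersection, +0)
ACJO@1: {C} ∪ {T} = {C,T} (union, +1)
AO@2: {G} ∪ {T} = {G,T} (union, +1)
ACO@2: {G,T} ∩ {G} = {G} (intersection, +0)
ACJO@2: {G} ∪ {C} = {C,G} (union, +1)
AO@3: {T} ∪ {A} = {A,T} (union, +1)
ACO@3: {A,T} ∪ {G} = {A,G,T} (union, +1)
ACJO@3: {A,G,T} ∩ {A} = {A} (intersection, +0)
AO@4: {T} ∪ {G} = {G,T} (union, +1)
ACO@4: {G,T} ∪ {C} = {C,G,T} (union, +1)
ACJO@4: {C,G,T} ∩ {C} = {C} (intersection, +0)
per-site changes: [2, 2, 2, 2, 2]; total = 10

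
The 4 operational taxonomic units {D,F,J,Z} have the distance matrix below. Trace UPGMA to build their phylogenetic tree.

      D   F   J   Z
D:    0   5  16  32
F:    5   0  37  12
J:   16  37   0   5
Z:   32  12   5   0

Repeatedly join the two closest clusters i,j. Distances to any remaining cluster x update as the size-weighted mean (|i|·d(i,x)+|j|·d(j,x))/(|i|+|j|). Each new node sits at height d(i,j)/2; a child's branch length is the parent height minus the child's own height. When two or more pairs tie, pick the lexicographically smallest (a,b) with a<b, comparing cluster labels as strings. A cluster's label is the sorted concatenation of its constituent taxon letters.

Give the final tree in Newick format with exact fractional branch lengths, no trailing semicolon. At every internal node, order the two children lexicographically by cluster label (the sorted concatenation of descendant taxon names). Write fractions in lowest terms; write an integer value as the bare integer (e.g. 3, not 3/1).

1. join D+F (d=5) ⇒ DF; edges |D|=5/2, |F|=5/2
  updated: d(DF,J)=53/2, d(DF,Z)=22
2. join J+Z (d=5) ⇒ JZ; edges |J|=5/2, |Z|=5/2
  updated: d(DF,JZ)=97/4
3. join DF+JZ (d=97/4) ⇒ DFJZ; edges |DF|=77/8, |JZ|=77/8
final tree: ((D:5/2,F:5/2):77/8,(J:5/2,Z:5/2):77/8)
total length: 117/4

((D:5/2,F:5/2):77/8,(J:5/2,Z:5/2):77/8)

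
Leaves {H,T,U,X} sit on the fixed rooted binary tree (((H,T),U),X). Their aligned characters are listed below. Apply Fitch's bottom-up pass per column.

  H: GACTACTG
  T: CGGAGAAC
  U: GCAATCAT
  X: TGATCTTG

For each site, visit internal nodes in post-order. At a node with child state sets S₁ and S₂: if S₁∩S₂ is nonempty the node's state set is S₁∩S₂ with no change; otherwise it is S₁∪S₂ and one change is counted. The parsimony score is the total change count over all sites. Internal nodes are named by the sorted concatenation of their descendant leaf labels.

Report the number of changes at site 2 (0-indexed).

2

[col 0] HT: children H:{G}, T:{C} ∪→ {C,G}; cost 1
[col 0] HTU: children HT:{C,G}, U:{G} ∩→ {G}; cost 0
[col 0] HTUX: children HTU:{G}, X:{T} ∪→ {G,T}; cost 1
[col 1] HT: children H:{A}, T:{G} ∪→ {A,G}; cost 1
[col 1] HTU: children HT:{A,G}, U:{C} ∪→ {A,C,G}; cost 1
[col 1] HTUX: children HTU:{A,C,G}, X:{G} ∩→ {G}; cost 0
[col 2] HT: children H:{C}, T:{G} ∪→ {C,G}; cost 1
[col 2] HTU: children HT:{C,G}, U:{A} ∪→ {A,C,G}; cost 1
[col 2] HTUX: children HTU:{A,C,G}, X:{A} ∩→ {A}; cost 0
[col 3] HT: children H:{T}, T:{A} ∪→ {A,T}; cost 1
[col 3] HTU: children HT:{A,T}, U:{A} ∩→ {A}; cost 0
[col 3] HTUX: children HTU:{A}, X:{T} ∪→ {A,T}; cost 1
[col 4] HT: children H:{A}, T:{G} ∪→ {A,G}; cost 1
[col 4] HTU: children HT:{A,G}, U:{T} ∪→ {A,G,T}; cost 1
[col 4] HTUX: children HTU:{A,G,T}, X:{C} ∪→ {A,C,G,T}; cost 1
[col 5] HT: children H:{C}, T:{A} ∪→ {A,C}; cost 1
[col 5] HTU: children HT:{A,C}, U:{C} ∩→ {C}; cost 0
[col 5] HTUX: children HTU:{C}, X:{T} ∪→ {C,T}; cost 1
[col 6] HT: children H:{T}, T:{A} ∪→ {A,T}; cost 1
[col 6] HTU: children HT:{A,T}, U:{A} ∩→ {A}; cost 0
[col 6] HTUX: children HTU:{A}, X:{T} ∪→ {A,T}; cost 1
[col 7] HT: children H:{G}, T:{C} ∪→ {C,G}; cost 1
[col 7] HTU: children HT:{C,G}, U:{T} ∪→ {C,G,T}; cost 1
[col 7] HTUX: children HTU:{C,G,T}, X:{G} ∩→ {G}; cost 0
per-site changes: [2, 2, 2, 2, 3, 2, 2, 2]; total = 17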